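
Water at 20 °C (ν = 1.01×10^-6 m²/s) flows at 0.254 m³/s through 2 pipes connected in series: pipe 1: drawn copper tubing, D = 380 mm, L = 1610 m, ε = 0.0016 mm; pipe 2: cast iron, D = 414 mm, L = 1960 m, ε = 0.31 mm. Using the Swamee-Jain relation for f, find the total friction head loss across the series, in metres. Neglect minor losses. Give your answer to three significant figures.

H ≈ 29.3 m

Pipe 1: V = 2.240 m/s, Re = 8.43×10^5, ε/D = 4.21×10^-6, f = 0.01204, h_1 = f(L/D)V²/2g = 13.05 m
Pipe 2: V = 1.887 m/s, Re = 7.73×10^5, ε/D = 7.49×10^-4, f = 0.01891, h_2 = f(L/D)V²/2g = 16.25 m
Series → Q common, losses add: H = Σh = 29.29 m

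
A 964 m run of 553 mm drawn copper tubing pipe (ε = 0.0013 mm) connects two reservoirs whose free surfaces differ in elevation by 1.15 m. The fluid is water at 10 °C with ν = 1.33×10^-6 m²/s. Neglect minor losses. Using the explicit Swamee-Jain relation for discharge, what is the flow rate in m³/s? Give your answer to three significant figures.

Q ≈ 0.233 m³/s

Swamee-Jain (Type II): Q = -0.965·√(gD⁵h_f/L)·ln[ε/(3.7D) + √(3.17ν²L/(gD³h_f))]
√(gD⁵h_f/L) = √(9.81·0.553⁵·1.15/964) = 0.02460
ε/(3.7D) = 6.35×10^-7; √(3.17ν²L/(gD³h_f)) = 5.32×10^-5
Q = -0.965·0.02460·ln(5.386×10^-5) = 0.2333 m³/s
Check: V = 0.972 m/s, Re = 4.04×10^5, f = 0.01364, h_f = 1.14 m ≈ 1.15 m ✓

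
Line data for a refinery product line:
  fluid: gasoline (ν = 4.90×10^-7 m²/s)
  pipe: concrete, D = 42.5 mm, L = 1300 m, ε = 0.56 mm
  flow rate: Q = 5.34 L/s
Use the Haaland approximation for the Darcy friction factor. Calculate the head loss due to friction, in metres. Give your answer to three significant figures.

h_f ≈ 926 m

V = 4Q/(πD²) = 4·0.00534/(π·0.0425²) = 3.764 m/s
Re = VD/ν = 3.764·0.0425/4.90×10^-7 = 3.26×10^5 → turbulent
ε/D = 0.56/42.5 = 0.0132
Haaland: f = 0.04193
h_f = f(L/D)V²/(2g) = 0.04193·(1300/0.0425)·3.764²/(2·9.81) = 926.3 m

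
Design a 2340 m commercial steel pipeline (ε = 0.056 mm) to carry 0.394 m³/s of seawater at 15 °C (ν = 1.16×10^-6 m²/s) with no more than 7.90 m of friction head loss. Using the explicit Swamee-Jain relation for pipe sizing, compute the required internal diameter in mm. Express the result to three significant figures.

D ≈ 560 mm

Swamee-Jain (Type III): D = 0.66·[ε^1.25·(LQ²/(gh_f))^4.75 + ν·Q^9.4·(L/(gh_f))^5.2]^0.04
LQ²/(gh_f) = 4.687; L/(gh_f) = 30.19
Term 1 = ε^1.25·(…)^4.75 = 0.00745; Term 2 = ν·Q^9.4·(…)^5.2 = 0.00907
D = 0.66·(0.00745 + 0.00907)^0.04 = 0.5601 m = 560 mm
Check: V = 1.60 m/s, Re = 7.72×10^5, f = 0.01382, h_f = 7.53 m ≈ 7.90 m ✓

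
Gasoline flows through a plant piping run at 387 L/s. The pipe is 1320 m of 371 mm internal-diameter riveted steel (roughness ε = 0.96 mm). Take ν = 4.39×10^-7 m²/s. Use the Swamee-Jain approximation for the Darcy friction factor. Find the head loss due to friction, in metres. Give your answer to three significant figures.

V = 4Q/(πD²) = 4·0.387/(π·0.371²) = 3.580 m/s
Re = VD/ν = 3.580·0.371/4.39×10^-7 = 3.03×10^6 → turbulent
ε/D = 0.96/371 = 0.00259
Swamee-Jain: f = 0.02519
h_f = f(L/D)V²/(2g) = 0.02519·(1320/0.371)·3.580²/(2·9.81) = 58.55 m

h_f ≈ 58.6 m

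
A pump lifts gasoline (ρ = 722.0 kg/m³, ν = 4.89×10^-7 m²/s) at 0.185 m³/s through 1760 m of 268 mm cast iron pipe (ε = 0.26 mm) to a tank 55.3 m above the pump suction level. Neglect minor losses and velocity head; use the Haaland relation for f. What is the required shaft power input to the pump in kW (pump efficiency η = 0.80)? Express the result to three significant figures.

P_shaft ≈ 207 kW

V = 4Q/(πD²) = 3.280 m/s; Re = 1.80×10^6; ε/D = 9.70×10^-4; f = 0.01968
h_f = f(L/D)V²/2g = 70.86 m
Total head H = z + h_f = 55.3 + 70.86 = 126.2 m
P_hyd = ρgQH = 722.0·9.81·0.185·126.2 = 165.3 kW
P_shaft = P_hyd/η = 165.3/0.80 = 206.6 kW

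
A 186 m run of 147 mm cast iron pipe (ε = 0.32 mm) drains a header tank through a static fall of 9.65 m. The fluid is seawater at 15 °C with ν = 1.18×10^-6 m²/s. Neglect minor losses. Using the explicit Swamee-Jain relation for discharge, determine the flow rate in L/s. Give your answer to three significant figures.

Q ≈ 41.9 L/s

Swamee-Jain (Type II): Q = -0.965·√(gD⁵h_f/L)·ln[ε/(3.7D) + √(3.17ν²L/(gD³h_f))]
√(gD⁵h_f/L) = √(9.81·0.147⁵·9.65/186) = 0.005911
ε/(3.7D) = 5.88×10^-4; √(3.17ν²L/(gD³h_f)) = 5.23×10^-5
Q = -0.965·0.005911·ln(6.406×10^-4) = 0.04194 m³/s
Check: V = 2.47 m/s, Re = 3.08×10^5, f = 0.02466, h_f = 9.71 m ≈ 9.65 m ✓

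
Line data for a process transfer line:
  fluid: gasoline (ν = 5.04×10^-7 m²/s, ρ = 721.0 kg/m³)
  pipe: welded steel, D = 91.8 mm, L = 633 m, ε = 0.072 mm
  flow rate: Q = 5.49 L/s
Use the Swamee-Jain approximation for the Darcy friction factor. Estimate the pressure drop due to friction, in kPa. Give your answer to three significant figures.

Δp ≈ 35.5 kPa

V = 4Q/(πD²) = 4·0.00549/(π·0.0918²) = 0.8295 m/s
Re = VD/ν = 0.8295·0.0918/5.04×10^-7 = 1.51×10^5 → turbulent
ε/D = 0.072/91.8 = 7.84×10^-4
Swamee-Jain: f = 0.02074
h_f = f(L/D)V²/(2g) = 0.02074·(633/0.0918)·0.8295²/(2·9.81) = 5.014 m
Δp = ρg·h_f = 721.0·9.81·5.014 = 35.47 kPa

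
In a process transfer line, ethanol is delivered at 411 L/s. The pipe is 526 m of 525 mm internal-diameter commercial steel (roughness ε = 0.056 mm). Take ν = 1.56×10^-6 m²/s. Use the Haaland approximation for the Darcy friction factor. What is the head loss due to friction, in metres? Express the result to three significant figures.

h_f ≈ 2.57 m

V = 4Q/(πD²) = 4·0.411/(π·0.525²) = 1.899 m/s
Re = VD/ν = 1.899·0.525/1.56×10^-6 = 6.39×10^5 → turbulent
ε/D = 0.056/525 = 1.07×10^-4
Haaland: f = 0.01397
h_f = f(L/D)V²/(2g) = 0.01397·(526/0.525)·1.899²/(2·9.81) = 2.571 m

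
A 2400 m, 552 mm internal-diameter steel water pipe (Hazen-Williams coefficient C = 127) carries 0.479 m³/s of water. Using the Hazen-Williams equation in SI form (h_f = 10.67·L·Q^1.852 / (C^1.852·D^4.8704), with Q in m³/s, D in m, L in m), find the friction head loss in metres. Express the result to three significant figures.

h_f ≈ 15.0 m

h_f = 10.67·2400·0.479^1.852 / (127^1.852·0.552^4.8704) = 15.03 m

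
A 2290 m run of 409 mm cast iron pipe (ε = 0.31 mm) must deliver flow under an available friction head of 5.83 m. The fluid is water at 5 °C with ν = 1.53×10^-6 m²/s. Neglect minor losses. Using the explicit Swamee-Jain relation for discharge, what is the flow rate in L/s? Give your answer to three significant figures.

Swamee-Jain (Type II): Q = -0.965·√(gD⁵h_f/L)·ln[ε/(3.7D) + √(3.17ν²L/(gD³h_f))]
√(gD⁵h_f/L) = √(9.81·0.409⁵·5.83/2290) = 0.01691
ε/(3.7D) = 2.05×10^-4; √(3.17ν²L/(gD³h_f)) = 6.59×10^-5
Q = -0.965·0.01691·ln(2.708×10^-4) = 0.1340 m³/s
Check: V = 1.02 m/s, Re = 2.73×10^5, f = 0.01978, h_f = 5.87 m ≈ 5.83 m ✓

Q ≈ 134 L/s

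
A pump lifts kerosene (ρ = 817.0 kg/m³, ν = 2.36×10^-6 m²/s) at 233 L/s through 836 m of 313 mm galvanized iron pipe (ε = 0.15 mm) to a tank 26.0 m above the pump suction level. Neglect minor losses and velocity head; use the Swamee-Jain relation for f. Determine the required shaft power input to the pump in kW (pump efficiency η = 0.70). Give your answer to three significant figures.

V = 4Q/(πD²) = 3.028 m/s; Re = 4.02×10^5; ε/D = 4.79×10^-4; f = 0.01786
h_f = f(L/D)V²/2g = 22.30 m
Total head H = z + h_f = 26.0 + 22.30 = 48.30 m
P_hyd = ρgQH = 817.0·9.81·0.233·48.30 = 90.19 kW
P_shaft = P_hyd/η = 90.19/0.70 = 128.8 kW

P_shaft ≈ 129 kW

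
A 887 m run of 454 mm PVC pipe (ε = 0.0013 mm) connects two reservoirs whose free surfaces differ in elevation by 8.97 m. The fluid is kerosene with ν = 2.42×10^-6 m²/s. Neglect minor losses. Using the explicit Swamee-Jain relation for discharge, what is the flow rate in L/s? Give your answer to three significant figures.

Q ≈ 422 L/s

Swamee-Jain (Type II): Q = -0.965·√(gD⁵h_f/L)·ln[ε/(3.7D) + √(3.17ν²L/(gD³h_f))]
√(gD⁵h_f/L) = √(9.81·0.454⁵·8.97/887) = 0.04374
ε/(3.7D) = 7.74×10^-7; √(3.17ν²L/(gD³h_f)) = 4.47×10^-5
Q = -0.965·0.04374·ln(4.549×10^-5) = 0.4220 m³/s
Check: V = 2.61 m/s, Re = 4.89×10^5, f = 0.01319, h_f = 8.93 m ≈ 8.97 m ✓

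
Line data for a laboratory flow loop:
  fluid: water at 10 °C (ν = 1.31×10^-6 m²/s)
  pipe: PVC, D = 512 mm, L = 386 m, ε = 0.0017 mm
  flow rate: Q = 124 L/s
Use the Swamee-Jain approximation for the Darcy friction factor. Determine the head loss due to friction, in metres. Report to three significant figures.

V = 4Q/(πD²) = 4·0.124/(π·0.512²) = 0.6023 m/s
Re = VD/ν = 0.6023·0.512/1.31×10^-6 = 2.35×10^5 → turbulent
ε/D = 0.0017/512 = 3.32×10^-6
Swamee-Jain: f = 0.01508
h_f = f(L/D)V²/(2g) = 0.01508·(386/0.512)·0.6023²/(2·9.81) = 0.2102 m

h_f ≈ 0.210 m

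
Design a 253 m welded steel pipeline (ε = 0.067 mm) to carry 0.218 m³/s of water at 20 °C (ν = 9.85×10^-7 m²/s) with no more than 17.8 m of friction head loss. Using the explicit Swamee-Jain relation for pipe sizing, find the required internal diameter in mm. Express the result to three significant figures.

Swamee-Jain (Type III): D = 0.66·[ε^1.25·(LQ²/(gh_f))^4.75 + ν·Q^9.4·(L/(gh_f))^5.2]^0.04
LQ²/(gh_f) = 0.06886; L/(gh_f) = 1.449
Term 1 = ε^1.25·(…)^4.75 = 1.83×10^-11; Term 2 = ν·Q^9.4·(…)^5.2 = 4.10×10^-12
D = 0.66·(1.83×10^-11 + 4.10×10^-12)^0.04 = 0.2475 m = 247 mm
Check: V = 4.53 m/s, Re = 1.14×10^6, f = 0.01540, h_f = 16.5 m ≈ 17.8 m ✓

D ≈ 247 mm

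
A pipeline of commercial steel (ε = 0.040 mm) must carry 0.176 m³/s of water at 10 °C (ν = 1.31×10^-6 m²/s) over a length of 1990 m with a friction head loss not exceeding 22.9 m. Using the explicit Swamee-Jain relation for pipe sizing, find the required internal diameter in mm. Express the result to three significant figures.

Swamee-Jain (Type III): D = 0.66·[ε^1.25·(LQ²/(gh_f))^4.75 + ν·Q^9.4·(L/(gh_f))^5.2]^0.04
LQ²/(gh_f) = 0.2744; L/(gh_f) = 8.858
Term 1 = ε^1.25·(…)^4.75 = 6.84×10^-9; Term 2 = ν·Q^9.4·(…)^5.2 = 8.94×10^-9
D = 0.66·(6.84×10^-9 + 8.94×10^-9)^0.04 = 0.3217 m = 322 mm
Check: V = 2.17 m/s, Re = 5.32×10^5, f = 0.01465, h_f = 21.7 m ≈ 22.9 m ✓

D ≈ 322 mm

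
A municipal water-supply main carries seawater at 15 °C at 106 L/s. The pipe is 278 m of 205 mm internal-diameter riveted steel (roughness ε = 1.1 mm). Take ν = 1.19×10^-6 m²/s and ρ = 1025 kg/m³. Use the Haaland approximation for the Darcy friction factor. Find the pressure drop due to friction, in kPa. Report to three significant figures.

V = 4Q/(πD²) = 4·0.106/(π·0.205²) = 3.212 m/s
Re = VD/ν = 3.212·0.205/1.19×10^-6 = 5.53×10^5 → turbulent
ε/D = 1.1/205 = 0.00537
Haaland: f = 0.03124
h_f = f(L/D)V²/(2g) = 0.03124·(278/0.205)·3.212²/(2·9.81) = 22.27 m
Δp = ρg·h_f = 1025·9.81·22.27 = 223.9 kPa

Δp ≈ 224 kPa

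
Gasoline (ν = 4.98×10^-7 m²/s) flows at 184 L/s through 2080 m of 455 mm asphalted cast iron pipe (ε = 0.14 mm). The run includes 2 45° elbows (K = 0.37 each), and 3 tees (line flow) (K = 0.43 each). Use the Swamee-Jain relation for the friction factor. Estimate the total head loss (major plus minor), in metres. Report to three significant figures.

V = 4Q/(πD²) = 1.132 m/s; V²/2g = 0.06527 m
Re = 1.03×10^6, ε/D = 3.08×10^-4 → f = 0.01580 (Swamee-Jain)
Major: h_f = f(L/D)·V²/2g = 0.01580·4571·0.06527 = 4.715 m
Minor: ΣK = 2.03; h_m = ΣK·V²/2g = 0.1325 m
Total H_L = 4.715 + 0.1325 = 4.848 m

H_L ≈ 4.85 m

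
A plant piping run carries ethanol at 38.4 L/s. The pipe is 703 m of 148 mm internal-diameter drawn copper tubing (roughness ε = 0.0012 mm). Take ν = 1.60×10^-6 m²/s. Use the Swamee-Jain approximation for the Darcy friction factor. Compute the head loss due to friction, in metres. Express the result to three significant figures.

h_f ≈ 18.7 m

V = 4Q/(πD²) = 4·0.0384/(π·0.148²) = 2.232 m/s
Re = VD/ν = 2.232·0.148/1.60×10^-6 = 2.06×10^5 → turbulent
ε/D = 0.0012/148 = 8.11×10^-6
Swamee-Jain: f = 0.01551
h_f = f(L/D)V²/(2g) = 0.01551·(703/0.148)·2.232²/(2·9.81) = 18.71 m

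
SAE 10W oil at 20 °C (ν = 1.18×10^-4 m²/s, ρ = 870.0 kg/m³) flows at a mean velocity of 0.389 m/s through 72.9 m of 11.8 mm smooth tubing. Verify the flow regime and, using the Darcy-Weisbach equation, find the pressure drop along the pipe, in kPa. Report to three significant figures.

Re = VD/ν = 0.389·0.01180/1.18×10^-4 = 38.9 → laminar (Re < 2300)
f = 64/Re = 1.645
h_f = f(L/D)V²/(2g) = 1.645·(72.9/0.01180)·0.389²/(2·9.81) = 78.39 m
Δp = ρg·h_f = 870.0·9.81·78.39 = 669.1 kPa

Δp ≈ 669 kPa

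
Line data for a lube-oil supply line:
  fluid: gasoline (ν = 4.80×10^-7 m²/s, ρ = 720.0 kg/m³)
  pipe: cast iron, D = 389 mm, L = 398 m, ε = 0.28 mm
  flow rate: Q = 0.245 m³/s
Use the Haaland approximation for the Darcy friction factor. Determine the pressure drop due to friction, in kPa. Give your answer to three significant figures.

Δp ≈ 28.8 kPa

V = 4Q/(πD²) = 4·0.245/(π·0.389²) = 2.061 m/s
Re = VD/ν = 2.061·0.389/4.80×10^-7 = 1.67×10^6 → turbulent
ε/D = 0.28/389 = 7.20×10^-4
Haaland: f = 0.01839
h_f = f(L/D)V²/(2g) = 0.01839·(398/0.389)·2.061²/(2·9.81) = 4.076 m
Δp = ρg·h_f = 720.0·9.81·4.076 = 28.79 kPa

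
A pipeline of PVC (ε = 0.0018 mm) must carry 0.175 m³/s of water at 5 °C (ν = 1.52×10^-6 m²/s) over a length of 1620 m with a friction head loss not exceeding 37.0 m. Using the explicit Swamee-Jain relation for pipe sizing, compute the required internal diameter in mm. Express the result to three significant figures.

D ≈ 274 mm

Swamee-Jain (Type III): D = 0.66·[ε^1.25·(LQ²/(gh_f))^4.75 + ν·Q^9.4·(L/(gh_f))^5.2]^0.04
LQ²/(gh_f) = 0.1367; L/(gh_f) = 4.463
Term 1 = ε^1.25·(…)^4.75 = 5.17×10^-12; Term 2 = ν·Q^9.4·(…)^5.2 = 2.78×10^-10
D = 0.66·(5.17×10^-12 + 2.78×10^-10)^0.04 = 0.2739 m = 274 mm
Check: V = 2.97 m/s, Re = 5.35×10^5, f = 0.01304, h_f = 34.7 m ≈ 37.0 m ✓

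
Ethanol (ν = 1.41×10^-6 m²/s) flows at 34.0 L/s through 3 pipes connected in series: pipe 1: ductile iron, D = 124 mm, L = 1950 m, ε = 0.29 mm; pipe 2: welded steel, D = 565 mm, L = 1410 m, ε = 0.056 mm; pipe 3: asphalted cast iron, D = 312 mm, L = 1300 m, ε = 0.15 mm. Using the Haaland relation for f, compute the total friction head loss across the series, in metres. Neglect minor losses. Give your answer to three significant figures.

Pipe 1: V = 2.815 m/s, Re = 2.48×10^5, ε/D = 0.00234, f = 0.02505, h_1 = f(L/D)V²/2g = 159.2 m
Pipe 2: V = 0.1356 m/s, Re = 5.43×10^4, ε/D = 9.91×10^-5, f = 0.02062, h_2 = f(L/D)V²/2g = 0.04824 m
Pipe 3: V = 0.4447 m/s, Re = 9.84×10^4, ε/D = 4.81×10^-4, f = 0.02003, h_3 = f(L/D)V²/2g = 0.8412 m
Series → Q common, losses add: H = Σh = 160.0 m

H ≈ 160 m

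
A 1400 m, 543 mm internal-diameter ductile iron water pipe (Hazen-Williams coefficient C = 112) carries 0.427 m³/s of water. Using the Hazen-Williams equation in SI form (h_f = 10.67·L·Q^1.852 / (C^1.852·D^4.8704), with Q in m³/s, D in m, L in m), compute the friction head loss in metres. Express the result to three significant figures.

h_f = 10.67·1400·0.427^1.852 / (112^1.852·0.543^4.8704) = 9.690 m

h_f ≈ 9.69 m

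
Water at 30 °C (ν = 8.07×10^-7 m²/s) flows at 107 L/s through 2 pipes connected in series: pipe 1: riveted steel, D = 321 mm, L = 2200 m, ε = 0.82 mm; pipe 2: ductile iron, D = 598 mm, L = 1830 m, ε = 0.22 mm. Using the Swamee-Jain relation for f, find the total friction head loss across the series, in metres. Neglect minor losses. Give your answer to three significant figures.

H ≈ 15.9 m

Pipe 1: V = 1.322 m/s, Re = 5.26×10^5, ε/D = 0.00255, f = 0.02542, h_1 = f(L/D)V²/2g = 15.52 m
Pipe 2: V = 0.3810 m/s, Re = 2.82×10^5, ε/D = 3.68×10^-4, f = 0.01761, h_2 = f(L/D)V²/2g = 0.3987 m
Series → Q common, losses add: H = Σh = 15.92 m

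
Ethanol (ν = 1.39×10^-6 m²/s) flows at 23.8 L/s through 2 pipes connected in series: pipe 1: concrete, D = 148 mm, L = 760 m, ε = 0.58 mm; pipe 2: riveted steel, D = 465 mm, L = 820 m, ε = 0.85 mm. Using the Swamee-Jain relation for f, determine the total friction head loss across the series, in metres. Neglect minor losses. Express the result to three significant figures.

Pipe 1: V = 1.383 m/s, Re = 1.47×10^5, ε/D = 0.00392, f = 0.02921, h_1 = f(L/D)V²/2g = 14.63 m
Pipe 2: V = 0.1401 m/s, Re = 4.69×10^4, ε/D = 0.00183, f = 0.02654, h_2 = f(L/D)V²/2g = 0.04685 m
Series → Q common, losses add: H = Σh = 14.68 m

H ≈ 14.7 m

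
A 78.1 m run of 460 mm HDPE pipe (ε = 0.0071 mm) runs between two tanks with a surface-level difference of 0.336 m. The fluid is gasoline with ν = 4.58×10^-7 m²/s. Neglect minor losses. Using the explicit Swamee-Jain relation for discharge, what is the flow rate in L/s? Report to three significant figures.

Q ≈ 313 L/s

Swamee-Jain (Type II): Q = -0.965·√(gD⁵h_f/L)·ln[ε/(3.7D) + √(3.17ν²L/(gD³h_f))]
√(gD⁵h_f/L) = √(9.81·0.460⁵·0.336/78.1) = 0.02948
ε/(3.7D) = 4.17×10^-6; √(3.17ν²L/(gD³h_f)) = 1.27×10^-5
Q = -0.965·0.02948·ln(1.689×10^-5) = 0.3126 m³/s
Check: V = 1.88 m/s, Re = 1.89×10^6, f = 0.01100, h_f = 0.337 m ≈ 0.336 m ✓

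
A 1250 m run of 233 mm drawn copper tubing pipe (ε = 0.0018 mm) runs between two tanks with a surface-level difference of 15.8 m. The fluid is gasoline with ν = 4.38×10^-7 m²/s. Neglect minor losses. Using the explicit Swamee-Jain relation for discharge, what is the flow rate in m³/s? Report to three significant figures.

Q ≈ 0.0956 m³/s

Swamee-Jain (Type II): Q = -0.965·√(gD⁵h_f/L)·ln[ε/(3.7D) + √(3.17ν²L/(gD³h_f))]
√(gD⁵h_f/L) = √(9.81·0.233⁵·15.8/1250) = 0.009228
ε/(3.7D) = 2.09×10^-6; √(3.17ν²L/(gD³h_f)) = 1.97×10^-5
Q = -0.965·0.009228·ln(2.178×10^-5) = 0.09559 m³/s
Check: V = 2.24 m/s, Re = 1.19×10^6, f = 0.01148, h_f = 15.8 m ≈ 15.8 m ✓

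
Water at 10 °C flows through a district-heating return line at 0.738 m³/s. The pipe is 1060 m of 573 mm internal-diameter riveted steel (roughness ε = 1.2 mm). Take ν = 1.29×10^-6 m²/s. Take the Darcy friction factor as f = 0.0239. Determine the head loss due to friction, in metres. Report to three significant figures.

h_f ≈ 18.5 m

V = 4Q/(πD²) = 4·0.738/(π·0.573²) = 2.862 m/s
h_f = f(L/D)V²/(2g) = 0.02390·(1060/0.573)·2.862²/(2·9.81) = 18.46 m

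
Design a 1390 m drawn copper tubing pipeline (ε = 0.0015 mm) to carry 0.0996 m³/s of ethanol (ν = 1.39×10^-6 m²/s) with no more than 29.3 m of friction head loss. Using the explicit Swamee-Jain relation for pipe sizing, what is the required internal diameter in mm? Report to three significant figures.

Swamee-Jain (Type III): D = 0.66·[ε^1.25·(LQ²/(gh_f))^4.75 + ν·Q^9.4·(L/(gh_f))^5.2]^0.04
LQ²/(gh_f) = 0.04797; L/(gh_f) = 4.836
Term 1 = ε^1.25·(…)^4.75 = 2.85×10^-14; Term 2 = ν·Q^9.4·(…)^5.2 = 1.93×10^-12
D = 0.66·(2.85×10^-14 + 1.93×10^-12)^0.04 = 0.2245 m = 225 mm
Check: V = 2.52 m/s, Re = 4.06×10^5, f = 0.01369, h_f = 27.3 m ≈ 29.3 m ✓

D ≈ 225 mm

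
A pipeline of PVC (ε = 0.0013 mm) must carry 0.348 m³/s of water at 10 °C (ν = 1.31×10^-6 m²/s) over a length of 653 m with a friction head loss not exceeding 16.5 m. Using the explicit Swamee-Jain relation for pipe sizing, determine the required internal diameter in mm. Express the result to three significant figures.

Swamee-Jain (Type III): D = 0.66·[ε^1.25·(LQ²/(gh_f))^4.75 + ν·Q^9.4·(L/(gh_f))^5.2]^0.04
LQ²/(gh_f) = 0.4886; L/(gh_f) = 4.034
Term 1 = ε^1.25·(…)^4.75 = 1.46×10^-9; Term 2 = ν·Q^9.4·(…)^5.2 = 9.08×10^-8
D = 0.66·(1.46×10^-9 + 9.08×10^-8)^0.04 = 0.3453 m = 345 mm
Check: V = 3.72 m/s, Re = 9.80×10^5, f = 0.01174, h_f = 15.6 m ≈ 16.5 m ✓

D ≈ 345 mm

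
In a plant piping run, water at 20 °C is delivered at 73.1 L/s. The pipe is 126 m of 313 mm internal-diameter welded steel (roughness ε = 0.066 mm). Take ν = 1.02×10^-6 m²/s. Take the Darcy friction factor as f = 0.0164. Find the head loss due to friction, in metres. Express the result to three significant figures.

h_f ≈ 0.304 m

V = 4Q/(πD²) = 4·0.0731/(π·0.313²) = 0.9500 m/s
h_f = f(L/D)V²/(2g) = 0.01640·(126/0.313)·0.9500²/(2·9.81) = 0.3037 m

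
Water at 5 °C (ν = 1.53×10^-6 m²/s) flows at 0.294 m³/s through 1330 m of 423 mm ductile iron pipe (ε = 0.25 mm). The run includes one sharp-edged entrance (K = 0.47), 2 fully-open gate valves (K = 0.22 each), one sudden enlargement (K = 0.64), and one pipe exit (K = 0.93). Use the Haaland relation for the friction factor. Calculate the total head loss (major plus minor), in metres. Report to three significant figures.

V = 4Q/(πD²) = 2.092 m/s; V²/2g = 0.2231 m
Re = 5.78×10^5, ε/D = 5.91×10^-4 → f = 0.01804 (Haaland)
Major: h_f = f(L/D)·V²/2g = 0.01804·3144·0.2231 = 12.65 m
Minor: ΣK = 2.48; h_m = ΣK·V²/2g = 0.5532 m
Total H_L = 12.65 + 0.5532 = 13.20 m

H_L ≈ 13.2 m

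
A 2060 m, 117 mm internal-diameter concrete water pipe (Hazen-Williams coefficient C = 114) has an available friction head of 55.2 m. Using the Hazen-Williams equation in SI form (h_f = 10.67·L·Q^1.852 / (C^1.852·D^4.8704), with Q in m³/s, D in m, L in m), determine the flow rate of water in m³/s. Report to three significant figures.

Rearranging: Q = [h_f·C^1.852·D^4.8704 / (10.67·L)]^(1/1.852)
Q = [55.2·114^1.852·0.117^4.8704 / (10.67·2060)]^0.540 = 0.01594 m³/s

Q ≈ 0.0159 m³/s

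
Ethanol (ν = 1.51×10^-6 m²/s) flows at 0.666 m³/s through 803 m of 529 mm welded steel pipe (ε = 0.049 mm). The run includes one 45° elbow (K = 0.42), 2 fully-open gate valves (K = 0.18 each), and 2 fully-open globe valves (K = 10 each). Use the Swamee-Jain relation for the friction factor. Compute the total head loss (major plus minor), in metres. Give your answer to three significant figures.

H_L ≈ 19.2 m

V = 4Q/(πD²) = 3.030 m/s; V²/2g = 0.4680 m
Re = 1.06×10^6, ε/D = 9.26×10^-5 → f = 0.01333 (Swamee-Jain)
Major: h_f = f(L/D)·V²/2g = 0.01333·1518·0.4680 = 9.469 m
Minor: ΣK = 20.8; h_m = ΣK·V²/2g = 9.725 m
Total H_L = 9.469 + 9.725 = 19.19 m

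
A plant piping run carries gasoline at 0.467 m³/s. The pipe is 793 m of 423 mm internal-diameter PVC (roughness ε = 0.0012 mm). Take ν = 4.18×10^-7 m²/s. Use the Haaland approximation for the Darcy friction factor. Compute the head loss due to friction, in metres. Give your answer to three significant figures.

h_f ≈ 10.2 m

V = 4Q/(πD²) = 4·0.467/(π·0.423²) = 3.323 m/s
Re = VD/ν = 3.323·0.423/4.18×10^-7 = 3.36×10^6 → turbulent
ε/D = 0.0012/423 = 2.84×10^-6
Haaland: f = 0.009652
h_f = f(L/D)V²/(2g) = 0.009652·(793/0.423)·3.323²/(2·9.81) = 10.19 m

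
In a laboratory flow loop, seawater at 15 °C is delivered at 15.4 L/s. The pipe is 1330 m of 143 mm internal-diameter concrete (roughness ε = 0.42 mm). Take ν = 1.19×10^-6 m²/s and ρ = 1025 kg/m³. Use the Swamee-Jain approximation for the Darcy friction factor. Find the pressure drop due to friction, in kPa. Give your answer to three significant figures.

Δp ≈ 120 kPa

V = 4Q/(πD²) = 4·0.0154/(π·0.143²) = 0.9589 m/s
Re = VD/ν = 0.9589·0.143/1.19×10^-6 = 1.15×10^5 → turbulent
ε/D = 0.42/143 = 0.00294
Swamee-Jain: f = 0.02740
h_f = f(L/D)V²/(2g) = 0.02740·(1330/0.143)·0.9589²/(2·9.81) = 11.94 m
Δp = ρg·h_f = 1025·9.81·11.94 = 120.1 kPa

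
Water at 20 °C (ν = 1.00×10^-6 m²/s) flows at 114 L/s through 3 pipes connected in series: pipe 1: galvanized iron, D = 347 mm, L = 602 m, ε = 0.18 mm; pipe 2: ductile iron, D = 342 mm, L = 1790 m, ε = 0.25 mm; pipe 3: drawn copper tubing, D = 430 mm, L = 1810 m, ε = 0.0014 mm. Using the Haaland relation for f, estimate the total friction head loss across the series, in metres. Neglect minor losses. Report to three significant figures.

H ≈ 12.0 m

Pipe 1: V = 1.205 m/s, Re = 4.18×10^5, ε/D = 5.19×10^-4, f = 0.01784, h_1 = f(L/D)V²/2g = 2.293 m
Pipe 2: V = 1.241 m/s, Re = 4.24×10^5, ε/D = 7.31×10^-4, f = 0.01901, h_2 = f(L/D)V²/2g = 7.812 m
Pipe 3: V = 0.7850 m/s, Re = 3.38×10^5, ε/D = 3.26×10^-6, f = 0.01406, h_3 = f(L/D)V²/2g = 1.859 m
Series → Q common, losses add: H = Σh = 11.96 m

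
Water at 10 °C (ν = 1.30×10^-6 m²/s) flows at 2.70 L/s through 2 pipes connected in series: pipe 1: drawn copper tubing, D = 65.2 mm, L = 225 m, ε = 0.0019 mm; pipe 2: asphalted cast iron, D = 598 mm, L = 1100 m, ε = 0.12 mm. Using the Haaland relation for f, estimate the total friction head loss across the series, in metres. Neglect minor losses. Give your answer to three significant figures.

Pipe 1: V = 0.8087 m/s, Re = 4.06×10^4, ε/D = 2.91×10^-5, f = 0.02179, h_1 = f(L/D)V²/2g = 2.506 m
Pipe 2: V = 0.009613 m/s, Re = 4420, ε/D = 2.01×10^-4, f = 0.03932, h_2 = f(L/D)V²/2g = 3.407×10^-4 m
Series → Q common, losses add: H = Σh = 2.506 m

H ≈ 2.51 m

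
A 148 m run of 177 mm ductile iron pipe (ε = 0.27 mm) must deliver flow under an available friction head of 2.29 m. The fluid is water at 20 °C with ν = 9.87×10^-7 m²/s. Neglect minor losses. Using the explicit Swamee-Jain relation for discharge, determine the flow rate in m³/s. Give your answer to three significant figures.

Q ≈ 0.0379 m³/s

Swamee-Jain (Type II): Q = -0.965·√(gD⁵h_f/L)·ln[ε/(3.7D) + √(3.17ν²L/(gD³h_f))]
√(gD⁵h_f/L) = √(9.81·0.177⁵·2.29/148) = 0.005135
ε/(3.7D) = 4.12×10^-4; √(3.17ν²L/(gD³h_f)) = 6.06×10^-5
Q = -0.965·0.005135·ln(4.728×10^-4) = 0.03794 m³/s
Check: V = 1.54 m/s, Re = 2.77×10^5, f = 0.02276, h_f = 2.31 m ≈ 2.29 m ✓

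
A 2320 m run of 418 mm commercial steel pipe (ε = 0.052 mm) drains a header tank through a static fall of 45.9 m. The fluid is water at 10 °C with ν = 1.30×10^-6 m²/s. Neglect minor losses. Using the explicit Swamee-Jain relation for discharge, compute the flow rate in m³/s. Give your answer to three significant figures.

Q ≈ 0.473 m³/s

Swamee-Jain (Type II): Q = -0.965·√(gD⁵h_f/L)·ln[ε/(3.7D) + √(3.17ν²L/(gD³h_f))]
√(gD⁵h_f/L) = √(9.81·0.418⁵·45.9/2320) = 0.04977
ε/(3.7D) = 3.36×10^-5; √(3.17ν²L/(gD³h_f)) = 1.94×10^-5
Q = -0.965·0.04977·ln(5.306×10^-5) = 0.4728 m³/s
Check: V = 3.45 m/s, Re = 1.11×10^6, f = 0.01375, h_f = 46.2 m ≈ 45.9 m ✓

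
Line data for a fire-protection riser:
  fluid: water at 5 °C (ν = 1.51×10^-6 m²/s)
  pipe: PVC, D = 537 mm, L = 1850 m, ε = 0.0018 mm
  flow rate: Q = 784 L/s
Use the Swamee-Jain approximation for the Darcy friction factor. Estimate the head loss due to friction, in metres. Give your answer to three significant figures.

h_f ≈ 23.8 m

V = 4Q/(πD²) = 4·0.784/(π·0.537²) = 3.462 m/s
Re = VD/ν = 3.462·0.537/1.51×10^-6 = 1.23×10^6 → turbulent
ε/D = 0.0018/537 = 3.35×10^-6
Swamee-Jain: f = 0.01131
h_f = f(L/D)V²/(2g) = 0.01131·(1850/0.537)·3.462²/(2·9.81) = 23.79 m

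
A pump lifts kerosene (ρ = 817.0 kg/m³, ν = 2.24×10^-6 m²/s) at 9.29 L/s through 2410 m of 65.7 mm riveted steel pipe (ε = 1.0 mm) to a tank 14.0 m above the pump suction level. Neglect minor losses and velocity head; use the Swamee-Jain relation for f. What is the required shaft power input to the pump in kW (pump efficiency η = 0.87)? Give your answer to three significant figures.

P_shaft ≈ 55.0 kW

V = 4Q/(πD²) = 2.740 m/s; Re = 8.04×10^4; ε/D = 0.0152; f = 0.04477
h_f = f(L/D)V²/2g = 628.5 m
Total head H = z + h_f = 14.0 + 628.5 = 642.5 m
P_hyd = ρgQH = 817.0·9.81·0.00929·642.5 = 47.84 kW
P_shaft = P_hyd/η = 47.84/0.87 = 54.99 kW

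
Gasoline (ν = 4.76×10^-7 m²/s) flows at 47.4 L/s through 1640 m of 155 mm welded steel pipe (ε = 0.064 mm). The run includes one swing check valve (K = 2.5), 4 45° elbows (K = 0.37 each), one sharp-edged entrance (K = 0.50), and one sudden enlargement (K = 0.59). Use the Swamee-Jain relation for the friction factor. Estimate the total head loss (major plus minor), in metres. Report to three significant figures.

H_L ≈ 58.8 m

V = 4Q/(πD²) = 2.512 m/s; V²/2g = 0.3216 m
Re = 8.18×10^5, ε/D = 4.13×10^-4 → f = 0.01680 (Swamee-Jain)
Major: h_f = f(L/D)·V²/2g = 0.01680·10581·0.3216 = 57.19 m
Minor: ΣK = 5.07; h_m = ΣK·V²/2g = 1.631 m
Total H_L = 57.19 + 1.631 = 58.82 m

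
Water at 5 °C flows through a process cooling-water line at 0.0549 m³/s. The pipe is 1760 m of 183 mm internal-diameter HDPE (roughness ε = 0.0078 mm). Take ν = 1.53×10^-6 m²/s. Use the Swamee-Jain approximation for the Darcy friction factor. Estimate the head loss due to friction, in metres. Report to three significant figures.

h_f ≈ 32.7 m

V = 4Q/(πD²) = 4·0.0549/(π·0.183²) = 2.087 m/s
Re = VD/ν = 2.087·0.183/1.53×10^-6 = 2.50×10^5 → turbulent
ε/D = 0.0078/183 = 4.26×10^-5
Swamee-Jain: f = 0.01532
h_f = f(L/D)V²/(2g) = 0.01532·(1760/0.183)·2.087²/(2·9.81) = 32.71 m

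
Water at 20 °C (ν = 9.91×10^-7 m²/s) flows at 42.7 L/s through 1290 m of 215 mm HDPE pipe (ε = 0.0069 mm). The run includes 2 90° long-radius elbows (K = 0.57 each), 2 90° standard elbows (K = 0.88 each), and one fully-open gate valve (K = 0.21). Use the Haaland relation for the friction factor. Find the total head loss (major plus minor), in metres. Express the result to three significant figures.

V = 4Q/(πD²) = 1.176 m/s; V²/2g = 0.07051 m
Re = 2.55×10^5, ε/D = 3.21×10^-5 → f = 0.01503 (Haaland)
Major: h_f = f(L/D)·V²/2g = 0.01503·6000·0.07051 = 6.360 m
Minor: ΣK = 3.11; h_m = ΣK·V²/2g = 0.2193 m
Total H_L = 6.360 + 0.2193 = 6.579 m

H_L ≈ 6.58 m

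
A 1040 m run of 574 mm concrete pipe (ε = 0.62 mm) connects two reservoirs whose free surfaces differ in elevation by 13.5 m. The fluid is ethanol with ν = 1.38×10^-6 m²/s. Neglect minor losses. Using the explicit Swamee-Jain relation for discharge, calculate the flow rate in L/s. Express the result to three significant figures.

Swamee-Jain (Type II): Q = -0.965·√(gD⁵h_f/L)·ln[ε/(3.7D) + √(3.17ν²L/(gD³h_f))]
√(gD⁵h_f/L) = √(9.81·0.574⁵·13.5/1040) = 0.08908
ε/(3.7D) = 2.92×10^-4; √(3.17ν²L/(gD³h_f)) = 1.58×10^-5
Q = -0.965·0.08908·ln(3.078×10^-4) = 0.6951 m³/s
Check: V = 2.69 m/s, Re = 1.12×10^6, f = 0.02035, h_f = 13.6 m ≈ 13.5 m ✓

Q ≈ 695 L/s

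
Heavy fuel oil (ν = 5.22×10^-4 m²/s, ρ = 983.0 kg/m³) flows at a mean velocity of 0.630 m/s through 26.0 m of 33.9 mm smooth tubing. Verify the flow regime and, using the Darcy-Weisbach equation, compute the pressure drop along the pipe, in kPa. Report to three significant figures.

Δp ≈ 234 kPa

Re = VD/ν = 0.630·0.03390/5.22×10^-4 = 40.9 → laminar (Re < 2300)
f = 64/Re = 1.564
h_f = f(L/D)V²/(2g) = 1.564·(26.0/0.03390)·0.630²/(2·9.81) = 24.27 m
Δp = ρg·h_f = 983.0·9.81·24.27 = 234.0 kPa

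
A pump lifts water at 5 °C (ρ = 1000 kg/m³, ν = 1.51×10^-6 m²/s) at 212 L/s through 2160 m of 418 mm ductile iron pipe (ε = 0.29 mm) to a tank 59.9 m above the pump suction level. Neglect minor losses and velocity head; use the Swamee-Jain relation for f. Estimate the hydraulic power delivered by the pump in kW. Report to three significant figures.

P_hyd ≈ 149 kW

V = 4Q/(πD²) = 1.545 m/s; Re = 4.28×10^5; ε/D = 6.94×10^-4; f = 0.01901
h_f = f(L/D)V²/2g = 11.95 m
Total head H = z + h_f = 59.9 + 11.95 = 71.85 m
P_hyd = ρgQH = 1000·9.81·0.212·71.85 = 149.4 kW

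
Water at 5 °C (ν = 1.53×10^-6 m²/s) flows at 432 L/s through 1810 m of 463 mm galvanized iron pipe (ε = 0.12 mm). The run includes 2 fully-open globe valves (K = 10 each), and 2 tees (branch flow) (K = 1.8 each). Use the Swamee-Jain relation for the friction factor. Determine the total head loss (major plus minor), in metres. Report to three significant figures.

V = 4Q/(πD²) = 2.566 m/s; V²/2g = 0.3356 m
Re = 7.76×10^5, ε/D = 2.59×10^-4 → f = 0.01558 (Swamee-Jain)
Major: h_f = f(L/D)·V²/2g = 0.01558·3909·0.3356 = 20.44 m
Minor: ΣK = 23.6; h_m = ΣK·V²/2g = 7.919 m
Total H_L = 20.44 + 7.919 = 28.36 m

H_L ≈ 28.4 m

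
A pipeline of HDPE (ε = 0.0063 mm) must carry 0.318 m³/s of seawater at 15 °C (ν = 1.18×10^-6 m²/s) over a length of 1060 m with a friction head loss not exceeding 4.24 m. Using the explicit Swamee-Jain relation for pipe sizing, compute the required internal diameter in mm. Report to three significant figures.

Swamee-Jain (Type III): D = 0.66·[ε^1.25·(LQ²/(gh_f))^4.75 + ν·Q^9.4·(L/(gh_f))^5.2]^0.04
LQ²/(gh_f) = 2.577; L/(gh_f) = 25.48
Term 1 = ε^1.25·(…)^4.75 = 2.83×10^-5; Term 2 = ν·Q^9.4·(…)^5.2 = 5.10×10^-4
D = 0.66·(2.83×10^-5 + 5.10×10^-4)^0.04 = 0.4884 m = 488 mm
Check: V = 1.70 m/s, Re = 7.03×10^5, f = 0.01258, h_f = 4.01 m ≈ 4.24 m ✓

D ≈ 488 mm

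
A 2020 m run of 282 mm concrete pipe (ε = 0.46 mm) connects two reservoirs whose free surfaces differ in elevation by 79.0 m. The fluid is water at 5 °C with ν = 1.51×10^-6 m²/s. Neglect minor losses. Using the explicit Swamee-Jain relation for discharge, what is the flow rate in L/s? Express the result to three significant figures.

Q ≈ 193 L/s

Swamee-Jain (Type II): Q = -0.965·√(gD⁵h_f/L)·ln[ε/(3.7D) + √(3.17ν²L/(gD³h_f))]
√(gD⁵h_f/L) = √(9.81·0.282⁵·79.0/2020) = 0.02616
ε/(3.7D) = 4.41×10^-4; √(3.17ν²L/(gD³h_f)) = 2.90×10^-5
Q = -0.965·0.02616·ln(4.699×10^-4) = 0.1934 m³/s
Check: V = 3.10 m/s, Re = 5.78×10^5, f = 0.02268, h_f = 79.4 m ≈ 79.0 m ✓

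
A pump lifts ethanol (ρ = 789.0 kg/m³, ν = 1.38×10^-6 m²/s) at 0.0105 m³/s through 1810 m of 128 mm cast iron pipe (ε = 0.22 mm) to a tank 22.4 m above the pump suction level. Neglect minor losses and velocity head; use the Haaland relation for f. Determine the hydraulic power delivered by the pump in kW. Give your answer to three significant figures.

P_hyd ≈ 2.78 kW

V = 4Q/(πD²) = 0.8160 m/s; Re = 7.57×10^4; ε/D = 0.00172; f = 0.02468
h_f = f(L/D)V²/2g = 11.84 m
Total head H = z + h_f = 22.4 + 11.84 = 34.24 m
P_hyd = ρgQH = 789.0·9.81·0.0105·34.24 = 2.783 kW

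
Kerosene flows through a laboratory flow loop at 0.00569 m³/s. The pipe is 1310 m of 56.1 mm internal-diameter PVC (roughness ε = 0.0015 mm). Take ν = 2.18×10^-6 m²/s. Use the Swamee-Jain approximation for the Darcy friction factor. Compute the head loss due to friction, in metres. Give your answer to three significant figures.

h_f ≈ 127 m

V = 4Q/(πD²) = 4·0.00569/(π·0.0561²) = 2.302 m/s
Re = VD/ν = 2.302·0.0561/2.18×10^-6 = 5.92×10^4 → turbulent
ε/D = 0.0015/56.1 = 2.67×10^-5
Swamee-Jain: f = 0.02011
h_f = f(L/D)V²/(2g) = 0.02011·(1310/0.0561)·2.302²/(2·9.81) = 126.8 m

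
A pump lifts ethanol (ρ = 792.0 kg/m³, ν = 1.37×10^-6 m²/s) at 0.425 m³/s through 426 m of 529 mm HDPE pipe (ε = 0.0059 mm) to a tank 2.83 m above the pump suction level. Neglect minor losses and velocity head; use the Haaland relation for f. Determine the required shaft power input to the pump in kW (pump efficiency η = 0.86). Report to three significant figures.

V = 4Q/(πD²) = 1.934 m/s; Re = 7.47×10^5; ε/D = 1.12×10^-5; f = 0.01234
h_f = f(L/D)V²/2g = 1.894 m
Total head H = z + h_f = 2.83 + 1.894 = 4.724 m
P_hyd = ρgQH = 792.0·9.81·0.425·4.724 = 15.60 kW
P_shaft = P_hyd/η = 15.60/0.86 = 18.14 kW

P_shaft ≈ 18.1 kW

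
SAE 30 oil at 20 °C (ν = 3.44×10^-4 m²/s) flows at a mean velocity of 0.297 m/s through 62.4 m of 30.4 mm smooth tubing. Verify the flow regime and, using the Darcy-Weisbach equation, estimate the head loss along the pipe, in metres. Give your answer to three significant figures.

Re = VD/ν = 0.297·0.03040/3.44×10^-4 = 26.2 → laminar (Re < 2300)
f = 64/Re = 2.438
h_f = f(L/D)V²/(2g) = 2.438·(62.4/0.03040)·0.297²/(2·9.81) = 22.50 m

h_f ≈ 22.5 m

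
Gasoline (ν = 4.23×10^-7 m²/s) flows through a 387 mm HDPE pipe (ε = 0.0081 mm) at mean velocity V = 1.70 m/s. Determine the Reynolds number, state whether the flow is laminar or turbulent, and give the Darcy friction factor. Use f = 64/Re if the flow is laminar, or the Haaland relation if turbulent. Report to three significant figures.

Re = VD/ν = 1.700·0.387/4.23×10^-7 = 1.56×10^6
Re > 4000 → turbulent; ε/D = 2.09×10^-5
Haaland: f = 0.01130

Re ≈ 1.56×10^6; turbulent; f ≈ 0.0113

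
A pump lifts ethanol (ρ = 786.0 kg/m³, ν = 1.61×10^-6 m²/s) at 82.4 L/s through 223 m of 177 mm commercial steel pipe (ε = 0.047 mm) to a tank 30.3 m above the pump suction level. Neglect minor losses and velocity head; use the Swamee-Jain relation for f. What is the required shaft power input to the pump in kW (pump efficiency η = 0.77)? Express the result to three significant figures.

V = 4Q/(πD²) = 3.349 m/s; Re = 3.68×10^5; ε/D = 2.66×10^-4; f = 0.01650
h_f = f(L/D)V²/2g = 11.88 m
Total head H = z + h_f = 30.3 + 11.88 = 42.18 m
P_hyd = ρgQH = 786.0·9.81·0.0824·42.18 = 26.80 kW
P_shaft = P_hyd/η = 26.80/0.77 = 34.80 kW

P_shaft ≈ 34.8 kW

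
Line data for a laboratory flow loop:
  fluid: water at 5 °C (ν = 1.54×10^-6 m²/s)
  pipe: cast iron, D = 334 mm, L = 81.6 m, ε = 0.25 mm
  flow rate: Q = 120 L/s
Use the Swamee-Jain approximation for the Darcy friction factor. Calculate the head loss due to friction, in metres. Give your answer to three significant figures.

V = 4Q/(πD²) = 4·0.120/(π·0.334²) = 1.370 m/s
Re = VD/ν = 1.370·0.334/1.54×10^-6 = 2.97×10^5 → turbulent
ε/D = 0.25/334 = 7.49×10^-4
Swamee-Jain: f = 0.01964
h_f = f(L/D)V²/(2g) = 0.01964·(81.6/0.334)·1.370²/(2·9.81) = 0.4587 m

h_f ≈ 0.459 m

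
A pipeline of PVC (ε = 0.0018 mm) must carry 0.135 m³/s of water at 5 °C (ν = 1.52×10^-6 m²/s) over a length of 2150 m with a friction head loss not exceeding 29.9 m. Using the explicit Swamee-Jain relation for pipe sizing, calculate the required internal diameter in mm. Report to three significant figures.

Swamee-Jain (Type III): D = 0.66·[ε^1.25·(LQ²/(gh_f))^4.75 + ν·Q^9.4·(L/(gh_f))^5.2]^0.04
LQ²/(gh_f) = 0.1336; L/(gh_f) = 7.330
Term 1 = ε^1.25·(…)^4.75 = 4.64×10^-12; Term 2 = ν·Q^9.4·(…)^5.2 = 3.20×10^-10
D = 0.66·(4.64×10^-12 + 3.20×10^-10)^0.04 = 0.2754 m = 275 mm
Check: V = 2.27 m/s, Re = 4.11×10^5, f = 0.01366, h_f = 27.9 m ≈ 29.9 m ✓

D ≈ 275 mm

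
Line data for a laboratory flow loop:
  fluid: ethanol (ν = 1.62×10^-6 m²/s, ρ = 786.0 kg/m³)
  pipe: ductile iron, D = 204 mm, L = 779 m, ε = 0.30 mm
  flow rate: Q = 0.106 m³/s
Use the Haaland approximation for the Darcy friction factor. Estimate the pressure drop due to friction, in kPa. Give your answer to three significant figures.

V = 4Q/(πD²) = 4·0.106/(π·0.204²) = 3.243 m/s
Re = VD/ν = 3.243·0.204/1.62×10^-6 = 4.08×10^5 → turbulent
ε/D = 0.30/204 = 0.00147
Haaland: f = 0.02215
h_f = f(L/D)V²/(2g) = 0.02215·(779/0.204)·3.243²/(2·9.81) = 45.33 m
Δp = ρg·h_f = 786.0·9.81·45.33 = 349.6 kPa

Δp ≈ 350 kPa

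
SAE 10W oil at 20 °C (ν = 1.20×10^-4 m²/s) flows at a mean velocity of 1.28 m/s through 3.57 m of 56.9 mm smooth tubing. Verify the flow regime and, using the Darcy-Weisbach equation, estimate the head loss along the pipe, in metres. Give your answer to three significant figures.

Re = VD/ν = 1.28·0.05690/1.20×10^-4 = 607 → laminar (Re < 2300)
f = 64/Re = 0.1054
h_f = f(L/D)V²/(2g) = 0.1054·(3.57/0.05690)·1.28²/(2·9.81) = 0.5525 m

h_f ≈ 0.552 m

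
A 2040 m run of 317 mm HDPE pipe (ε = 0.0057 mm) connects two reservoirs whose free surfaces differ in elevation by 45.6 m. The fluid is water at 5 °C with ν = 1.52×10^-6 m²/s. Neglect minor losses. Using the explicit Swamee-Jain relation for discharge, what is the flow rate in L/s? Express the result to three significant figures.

Swamee-Jain (Type II): Q = -0.965·√(gD⁵h_f/L)·ln[ε/(3.7D) + √(3.17ν²L/(gD³h_f))]
√(gD⁵h_f/L) = √(9.81·0.317⁵·45.6/2040) = 0.02649
ε/(3.7D) = 4.86×10^-6; √(3.17ν²L/(gD³h_f)) = 3.24×10^-5
Q = -0.965·0.02649·ln(3.724×10^-5) = 0.2607 m³/s
Check: V = 3.30 m/s, Re = 6.89×10^5, f = 0.01272, h_f = 45.5 m ≈ 45.6 m ✓

Q ≈ 261 L/s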